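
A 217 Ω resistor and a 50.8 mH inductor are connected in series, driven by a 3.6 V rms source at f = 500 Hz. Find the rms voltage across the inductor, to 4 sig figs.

ω = 2πf = 3142 rad/s
X_L = ωL = 159.6 Ω
Z = 217.0 + j159.6 Ω
|Z| = √(217.0² + 159.6²) = 269.4 Ω
I = V/|Z| = 13.36 mA
V_L = I·|Z_L| = 0.01336 × 159.6 = 2.133 V

2.133 V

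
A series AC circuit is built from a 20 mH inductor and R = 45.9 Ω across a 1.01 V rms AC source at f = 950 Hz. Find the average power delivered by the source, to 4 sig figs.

2.862 mW

ω = 2πf = 5969 rad/s
X_L = ωL = 119.4 Ω
Z = 45.90 + j119.4 Ω
|Z| = √(45.90² + 119.4²) = 127.9 Ω
∠Z = arctan(119.4/45.90) = 68.97°
I = V/|Z| = 7.897 mA
P = VI cos φ = 1.01 × 0.007897 × cos(68.97°) = 2.862 mW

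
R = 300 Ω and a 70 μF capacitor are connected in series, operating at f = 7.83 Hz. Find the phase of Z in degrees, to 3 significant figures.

ω = 2πf = 49.20 rad/s
X_C = 1/(ωC) = 290 Ω
Z = 300 − j290 Ω
|Z| = √(300² + 290²) = 418 Ω
∠Z = arctan(-290/300) = -44.1°

-44.1°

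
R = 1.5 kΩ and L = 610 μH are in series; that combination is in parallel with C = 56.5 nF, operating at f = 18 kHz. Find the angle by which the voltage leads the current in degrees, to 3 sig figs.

ω = 2πf = 113100 rad/s
X_L = ωL = 69.0 Ω
X_C = 1/(ωC) = 156 Ω
Branch 1 (R+jX_L): Z₁ = 1500 + j69.0 Ω, |Z₁| = 1500 Ω
Branch 2 (−jX_C): Z₂ = −j156 Ω
Parallel: Z = Z₁Z₂/(Z₁+Z₂), |Z| = 156 Ω, ∠Z = -84.0°

-84.0°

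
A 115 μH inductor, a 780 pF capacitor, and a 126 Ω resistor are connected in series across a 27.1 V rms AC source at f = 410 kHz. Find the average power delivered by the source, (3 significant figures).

1.64 W

ω = 2πf = 2.576e+06 rad/s
X_L = ωL = 296 Ω
X_C = 1/(ωC) = 498 Ω
Net reactance X = X_L − X_C = -201 Ω
Z = 126 − j201 Ω
|Z| = √(126² + 201²) = 238 Ω
∠Z = arctan(-201/126) = -58.0°
I = V/|Z| = 114 mA
P = VI cos φ = 27.1 × 0.114 × cos(-58.0°) = 1.64 W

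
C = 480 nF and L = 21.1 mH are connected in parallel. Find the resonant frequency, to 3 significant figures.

1.58 kHz

ω₀ = 1/√(LC) = 1/√(0.0211 × 4.8e-07) = 9937 rad/s
f₀ = ω₀/(2π) = 1.58 kHz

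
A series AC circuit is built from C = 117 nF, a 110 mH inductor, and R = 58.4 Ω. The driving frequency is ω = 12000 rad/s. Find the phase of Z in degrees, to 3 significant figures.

84.5°

X_L = ωL = 1320 Ω
X_C = 1/(ωC) = 712 Ω
Net reactance X = X_L − X_C = 608 Ω
Z = 58.4 + j608 Ω
|Z| = √(58.4² + 608²) = 611 Ω
∠Z = arctan(608/58.4) = 84.5°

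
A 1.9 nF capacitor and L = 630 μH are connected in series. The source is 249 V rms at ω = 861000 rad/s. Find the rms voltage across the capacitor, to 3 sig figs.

2210 V

X_L = ωL = 542 Ω
X_C = 1/(ωC) = 611 Ω
Net reactance X = X_L − X_C = -68.9 Ω
Z = − j68.9 Ω
|Z| = √(0² + 68.9²) = 68.9 Ω
I = V/|Z| = 3.62 A
V_C = I·|Z_C| = 3.62 × 611 = 2210 V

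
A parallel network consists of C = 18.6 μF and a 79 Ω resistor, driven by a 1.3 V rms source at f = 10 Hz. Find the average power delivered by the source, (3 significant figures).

ω = 2πf = 62.83 rad/s
X_C = 1/(ωC) = 856 Ω
Parallel: admittances add. Y = 1/R + jωC
Y = (0.0127 + j0.00117) S
|Y| = 0.0127 S → |Z| = 1/|Y| = 78.7 Ω, ∠Z = −∠Y = -5.27°
I = V/|Z| = 16.5 mA
P = VI cos φ = 1.3 × 0.0165 × cos(-5.27°) = 21.4 mW

21.4 mW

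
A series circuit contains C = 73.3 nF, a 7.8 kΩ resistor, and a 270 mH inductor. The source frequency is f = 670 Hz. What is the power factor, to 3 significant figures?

ω = 2πf = 4210 rad/s
X_L = ωL = 1140 Ω
X_C = 1/(ωC) = 3240 Ω
Net reactance X = X_L − X_C = -2100 Ω
Z = 7800 − j2100 Ω
|Z| = √(7800² + 2100²) = 8080 Ω
∠Z = arctan(-2100/7800) = -15.1°
cos φ = cos(-15.1°) = 0.965

0.965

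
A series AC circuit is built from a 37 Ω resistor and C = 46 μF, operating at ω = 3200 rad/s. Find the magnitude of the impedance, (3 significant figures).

37.6 Ω

X_C = 1/(ωC) = 6.79 Ω
Z = 37.0 − j6.79 Ω
|Z| = √(37.0² + 6.79²) = 37.6 Ω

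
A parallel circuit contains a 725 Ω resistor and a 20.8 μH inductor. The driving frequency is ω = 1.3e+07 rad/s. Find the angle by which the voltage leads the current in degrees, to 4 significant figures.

X_L = ωL = 270.4 Ω
Parallel: admittances add. Y = 1/R + 1/(jωL)
Y = (0.001379 − j0.003698) S
|Y| = 0.003947 S → |Z| = 1/|Y| = 253.4 Ω, ∠Z = −∠Y = 69.55°

69.55°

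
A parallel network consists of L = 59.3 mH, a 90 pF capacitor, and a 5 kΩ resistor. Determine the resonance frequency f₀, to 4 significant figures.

ω₀ = 1/√(LC) = 1/√(0.0593 × 9e-11) = 432900 rad/s
f₀ = ω₀/(2π) = 68.89 kHz

68.89 kHz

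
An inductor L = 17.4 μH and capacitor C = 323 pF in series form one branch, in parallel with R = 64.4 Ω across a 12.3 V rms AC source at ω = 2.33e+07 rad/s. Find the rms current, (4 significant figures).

X_L = ωL = 405.4 Ω
X_C = 1/(ωC) = 132.9 Ω
Branch 1: Z₁ = R = 64.40 Ω
Branch 2 (series LC): Z₂ = j(X_L − X_C) = j272.5 Ω
Parallel: Z = Z₁Z₂/(Z₁+Z₂), |Z| = 62.67 Ω, ∠Z = 13.29°
I = V/|Z| = 12.3/62.67 = 196.3 mA

196.3 mA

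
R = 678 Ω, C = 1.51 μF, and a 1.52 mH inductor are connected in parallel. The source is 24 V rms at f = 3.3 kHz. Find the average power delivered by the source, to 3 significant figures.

ω = 2πf = 20730 rad/s
X_L = ωL = 31.5 Ω
X_C = 1/(ωC) = 31.9 Ω
Parallel: admittances add. Y = 1/R + 1/(jωL) + jωC
Y = (0.00147 − j0.000420) S
|Y| = 0.00153 S → |Z| = 1/|Y| = 652 Ω, ∠Z = −∠Y = 15.9°
I = V/|Z| = 36.8 mA
P = VI cos φ = 24 × 0.0368 × cos(15.9°) = 850 mW

850 mW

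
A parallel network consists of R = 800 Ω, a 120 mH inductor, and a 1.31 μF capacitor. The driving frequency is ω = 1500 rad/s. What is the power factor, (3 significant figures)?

X_L = ωL = 180 Ω
X_C = 1/(ωC) = 509 Ω
Parallel: admittances add. Y = 1/R + 1/(jωL) + jωC
Y = (0.00125 − j0.00359) S
|Y| = 0.00380 S → |Z| = 1/|Y| = 263 Ω, ∠Z = −∠Y = 70.8°
cos φ = cos(70.8°) = 0.329

0.329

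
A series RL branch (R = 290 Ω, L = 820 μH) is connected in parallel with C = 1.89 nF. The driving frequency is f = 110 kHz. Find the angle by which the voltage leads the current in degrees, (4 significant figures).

7.332°

ω = 2πf = 691200 rad/s
X_L = ωL = 566.7 Ω
X_C = 1/(ωC) = 765.5 Ω
Branch 1 (R+jX_L): Z₁ = 290.0 + j566.7 Ω, |Z₁| = 636.6 Ω
Branch 2 (−jX_C): Z₂ = −j765.5 Ω
Parallel: Z = Z₁Z₂/(Z₁+Z₂), |Z| = 1386 Ω, ∠Z = 7.332°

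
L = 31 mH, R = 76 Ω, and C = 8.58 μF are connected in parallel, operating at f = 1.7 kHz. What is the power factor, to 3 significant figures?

0.147

ω = 2πf = 10680 rad/s
X_L = ωL = 331 Ω
X_C = 1/(ωC) = 10.9 Ω
Parallel: admittances add. Y = 1/R + 1/(jωL) + jωC
Y = (0.0132 + j0.0886) S
|Y| = 0.0896 S → |Z| = 1/|Y| = 11.2 Ω, ∠Z = −∠Y = -81.6°
cos φ = cos(-81.6°) = 0.147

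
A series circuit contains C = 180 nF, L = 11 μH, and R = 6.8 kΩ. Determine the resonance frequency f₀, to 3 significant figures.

ω₀ = 1/√(LC) = 1/√(1.1e-05 × 1.8e-07) = 710700 rad/s
f₀ = ω₀/(2π) = 113 kHz

113 kHz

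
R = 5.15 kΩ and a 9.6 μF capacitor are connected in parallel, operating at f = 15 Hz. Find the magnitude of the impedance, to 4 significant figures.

ω = 2πf = 94.25 rad/s
X_C = 1/(ωC) = 1105 Ω
Parallel: admittances add. Y = 1/R + jωC
Y = (0.0001942 + j0.0009048) S
|Y| = 0.0009254 S → |Z| = 1/|Y| = 1081 Ω, ∠Z = −∠Y = -77.89°

1081 Ω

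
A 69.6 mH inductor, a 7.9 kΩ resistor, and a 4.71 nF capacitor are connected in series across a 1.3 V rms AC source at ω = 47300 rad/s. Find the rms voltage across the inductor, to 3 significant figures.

X_L = ωL = 3290 Ω
X_C = 1/(ωC) = 4490 Ω
Net reactance X = X_L − X_C = -1200 Ω
Z = 7900 − j1200 Ω
|Z| = √(7900² + 1200²) = 7990 Ω
I = V/|Z| = 163 μA
V_L = I·|Z_L| = 0.000163 × 3290 = 0.536 V

0.536 V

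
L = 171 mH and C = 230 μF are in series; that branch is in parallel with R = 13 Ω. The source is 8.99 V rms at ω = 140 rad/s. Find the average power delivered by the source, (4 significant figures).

6.217 W

X_L = ωL = 23.94 Ω
X_C = 1/(ωC) = 31.06 Ω
Branch 1: Z₁ = R = 13.00 Ω
Branch 2 (series LC): Z₂ = j(X_L − X_C) = −j7.116 Ω
Parallel: Z = Z₁Z₂/(Z₁+Z₂), |Z| = 6.242 Ω, ∠Z = -61.30°
I = V/|Z| = 1.440 A
P = VI cos φ = 8.99 × 1.440 × cos(-61.30°) = 6.217 W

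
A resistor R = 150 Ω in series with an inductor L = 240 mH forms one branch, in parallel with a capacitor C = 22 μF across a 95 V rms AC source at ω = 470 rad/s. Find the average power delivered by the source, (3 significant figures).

X_L = ωL = 113 Ω
X_C = 1/(ωC) = 96.7 Ω
Branch 1 (R+jX_L): Z₁ = 150 + j113 Ω, |Z₁| = 188 Ω
Branch 2 (−jX_C): Z₂ = −j96.7 Ω
Parallel: Z = Z₁Z₂/(Z₁+Z₂), |Z| = 120 Ω, ∠Z = -59.2°
I = V/|Z| = 790 mA
P = VI cos φ = 95 × 0.790 × cos(-59.2°) = 38.4 W

38.4 W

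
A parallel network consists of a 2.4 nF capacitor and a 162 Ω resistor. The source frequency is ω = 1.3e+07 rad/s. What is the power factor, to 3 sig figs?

X_C = 1/(ωC) = 32.1 Ω
Parallel: admittances add. Y = 1/R + jωC
Y = (0.00617 + j0.0312) S
|Y| = 0.0318 S → |Z| = 1/|Y| = 31.4 Ω, ∠Z = −∠Y = -78.8°
cos φ = cos(-78.8°) = 0.194

0.194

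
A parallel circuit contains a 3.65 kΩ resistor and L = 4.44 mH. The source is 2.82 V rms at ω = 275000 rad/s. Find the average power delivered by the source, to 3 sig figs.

2.18 mW

X_L = ωL = 1220 Ω
Parallel: admittances add. Y = 1/R + 1/(jωL)
Y = (0.000274 − j0.000819) S
|Y| = 0.000864 S → |Z| = 1/|Y| = 1160 Ω, ∠Z = −∠Y = 71.5°
I = V/|Z| = 2.44 mA
P = VI cos φ = 2.82 × 0.00244 × cos(71.5°) = 2.18 mW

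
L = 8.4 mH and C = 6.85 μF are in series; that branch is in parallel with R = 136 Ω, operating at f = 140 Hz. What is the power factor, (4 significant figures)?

ω = 2πf = 879.6 rad/s
X_L = ωL = 7.389 Ω
X_C = 1/(ωC) = 166.0 Ω
Branch 1: Z₁ = R = 136.0 Ω
Branch 2 (series LC): Z₂ = j(X_L − X_C) = −j158.6 Ω
Parallel: Z = Z₁Z₂/(Z₁+Z₂), |Z| = 103.2 Ω, ∠Z = -40.62°
cos φ = cos(-40.62°) = 0.7591

0.7591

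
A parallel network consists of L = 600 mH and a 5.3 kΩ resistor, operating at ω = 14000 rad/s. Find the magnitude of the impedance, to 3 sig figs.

4480 Ω

X_L = ωL = 8400 Ω
Parallel: admittances add. Y = 1/R + 1/(jωL)
Y = (0.000189 − j0.000119) S
|Y| = 0.000223 S → |Z| = 1/|Y| = 4480 Ω, ∠Z = −∠Y = 32.2°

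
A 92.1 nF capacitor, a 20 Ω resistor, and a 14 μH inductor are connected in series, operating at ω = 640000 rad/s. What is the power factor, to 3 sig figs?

X_L = ωL = 8.96 Ω
X_C = 1/(ωC) = 17.0 Ω
Net reactance X = X_L − X_C = -8.01 Ω
Z = 20.0 − j8.01 Ω
|Z| = √(20.0² + 8.01²) = 21.5 Ω
∠Z = arctan(-8.01/20.0) = -21.8°
cos φ = cos(-21.8°) = 0.928

0.928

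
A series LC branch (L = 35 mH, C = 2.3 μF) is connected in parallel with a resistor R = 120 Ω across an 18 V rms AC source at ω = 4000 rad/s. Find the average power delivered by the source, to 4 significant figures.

2.700 W

X_L = ωL = 140.0 Ω
X_C = 1/(ωC) = 108.7 Ω
Branch 1: Z₁ = R = 120.0 Ω
Branch 2 (series LC): Z₂ = j(X_L − X_C) = j31.30 Ω
Parallel: Z = Z₁Z₂/(Z₁+Z₂), |Z| = 30.29 Ω, ∠Z = 75.38°
I = V/|Z| = 594.2 mA
P = VI cos φ = 18 × 0.5942 × cos(75.38°) = 2.700 W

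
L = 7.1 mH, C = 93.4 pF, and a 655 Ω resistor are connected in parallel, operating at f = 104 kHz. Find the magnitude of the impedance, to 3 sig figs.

652 Ω

ω = 2πf = 653500 rad/s
X_L = ωL = 4640 Ω
X_C = 1/(ωC) = 16400 Ω
Parallel: admittances add. Y = 1/R + 1/(jωL) + jωC
Y = (0.00153 − j0.000155) S
|Y| = 0.00153 S → |Z| = 1/|Y| = 652 Ω, ∠Z = −∠Y = 5.78°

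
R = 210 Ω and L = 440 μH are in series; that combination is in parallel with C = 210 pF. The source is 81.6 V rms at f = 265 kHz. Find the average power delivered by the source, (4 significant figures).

ω = 2πf = 1.665e+06 rad/s
X_L = ωL = 732.6 Ω
X_C = 1/(ωC) = 2860 Ω
Branch 1 (R+jX_L): Z₁ = 210.0 + j732.6 Ω, |Z₁| = 762.1 Ω
Branch 2 (−jX_C): Z₂ = −j2860 Ω
Parallel: Z = Z₁Z₂/(Z₁+Z₂), |Z| = 1020 Ω, ∠Z = 68.37°
I = V/|Z| = 80.03 mA
P = VI cos φ = 81.6 × 0.08003 × cos(68.37°) = 2.407 W

2.407 W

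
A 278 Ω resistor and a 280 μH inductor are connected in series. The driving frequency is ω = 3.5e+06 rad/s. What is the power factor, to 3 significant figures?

X_L = ωL = 980 Ω
Z = 278 + j980 Ω
|Z| = √(278² + 980²) = 1020 Ω
∠Z = arctan(980/278) = 74.2°
cos φ = cos(74.2°) = 0.273

0.273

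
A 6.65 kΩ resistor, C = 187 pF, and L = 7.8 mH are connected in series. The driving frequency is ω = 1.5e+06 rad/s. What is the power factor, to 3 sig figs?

0.633

X_L = ωL = 11700 Ω
X_C = 1/(ωC) = 3570 Ω
Net reactance X = X_L − X_C = 8130 Ω
Z = 6650 + j8130 Ω
|Z| = √(6650² + 8130²) = 10500 Ω
∠Z = arctan(8130/6650) = 50.7°
cos φ = cos(50.7°) = 0.633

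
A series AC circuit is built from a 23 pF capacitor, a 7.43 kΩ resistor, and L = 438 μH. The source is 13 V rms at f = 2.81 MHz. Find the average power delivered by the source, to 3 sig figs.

ω = 2πf = 1.766e+07 rad/s
X_L = ωL = 7730 Ω
X_C = 1/(ωC) = 2460 Ω
Net reactance X = X_L − X_C = 5270 Ω
Z = 7430 + j5270 Ω
|Z| = √(7430² + 5270²) = 9110 Ω
∠Z = arctan(5270/7430) = 35.4°
I = V/|Z| = 1.43 mA
P = VI cos φ = 13 × 0.00143 × cos(35.4°) = 15.1 mW

15.1 mW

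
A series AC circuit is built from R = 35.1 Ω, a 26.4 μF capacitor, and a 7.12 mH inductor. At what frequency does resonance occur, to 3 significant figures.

ω₀ = 1/√(LC) = 1/√(0.00712 × 2.64e-05) = 2307 rad/s
f₀ = ω₀/(2π) = 367 Hz

367 Hz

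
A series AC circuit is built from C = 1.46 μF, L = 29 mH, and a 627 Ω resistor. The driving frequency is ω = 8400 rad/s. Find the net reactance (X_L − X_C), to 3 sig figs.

162 Ω

X_L = ωL = 244 Ω
X_C = 1/(ωC) = 81.5 Ω
X = 244 − 81.5 = 162 Ω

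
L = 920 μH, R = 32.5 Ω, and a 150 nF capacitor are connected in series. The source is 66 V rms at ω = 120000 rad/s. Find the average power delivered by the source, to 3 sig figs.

X_L = ωL = 110 Ω
X_C = 1/(ωC) = 55.6 Ω
Net reactance X = X_L − X_C = 54.8 Ω
Z = 32.5 + j54.8 Ω
|Z| = √(32.5² + 54.8²) = 63.8 Ω
∠Z = arctan(54.8/32.5) = 59.3°
I = V/|Z| = 1.04 A
P = VI cos φ = 66 × 1.04 × cos(59.3°) = 34.8 W

34.8 W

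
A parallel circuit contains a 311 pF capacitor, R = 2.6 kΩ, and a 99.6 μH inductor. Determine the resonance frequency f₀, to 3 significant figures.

ω₀ = 1/√(LC) = 1/√(9.96e-05 × 3.11e-10) = 5.682e+06 rad/s
f₀ = ω₀/(2π) = 904 kHz

904 kHz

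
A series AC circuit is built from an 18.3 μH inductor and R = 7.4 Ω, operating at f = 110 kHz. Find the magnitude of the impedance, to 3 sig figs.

ω = 2πf = 691200 rad/s
X_L = ωL = 12.6 Ω
Z = 7.40 + j12.6 Ω
|Z| = √(7.40² + 12.6²) = 14.7 Ω

14.7 Ω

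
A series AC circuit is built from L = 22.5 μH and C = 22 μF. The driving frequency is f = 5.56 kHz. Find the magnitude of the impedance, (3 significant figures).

0.515 Ω

ω = 2πf = 34930 rad/s
X_L = ωL = 0.786 Ω
X_C = 1/(ωC) = 1.30 Ω
Net reactance X = X_L − X_C = -0.515 Ω
Z = − j0.515 Ω
|Z| = √(0² + 0.515²) = 0.515 Ω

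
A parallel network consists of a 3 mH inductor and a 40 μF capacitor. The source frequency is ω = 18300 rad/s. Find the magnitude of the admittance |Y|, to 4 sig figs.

X_L = ωL = 54.90 Ω
X_C = 1/(ωC) = 1.366 Ω
Parallel: admittances add. Y = 1/(jωL) + jωC
Y = (0 + j0.7138) S
|Y| = 0.7138 S → |Z| = 1/|Y| = 1.401 Ω, ∠Z = −∠Y = -90.00°

713.8 mS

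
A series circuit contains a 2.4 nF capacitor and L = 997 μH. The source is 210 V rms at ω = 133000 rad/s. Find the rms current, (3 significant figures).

70.0 mA

X_L = ωL = 133 Ω
X_C = 1/(ωC) = 3130 Ω
Net reactance X = X_L − X_C = -3000 Ω
Z = − j3000 Ω
|Z| = √(0² + 3000²) = 3000 Ω
I = V/|Z| = 210/3000 = 70.0 mA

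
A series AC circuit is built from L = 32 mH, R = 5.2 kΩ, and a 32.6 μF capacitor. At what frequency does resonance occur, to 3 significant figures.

156 Hz

ω₀ = 1/√(LC) = 1/√(0.032 × 3.26e-05) = 979.1 rad/s
f₀ = ω₀/(2π) = 156 Hz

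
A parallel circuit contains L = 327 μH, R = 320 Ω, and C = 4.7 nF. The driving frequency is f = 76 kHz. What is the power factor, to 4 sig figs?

ω = 2πf = 477500 rad/s
X_L = ωL = 156.1 Ω
X_C = 1/(ωC) = 445.6 Ω
Parallel: admittances add. Y = 1/R + 1/(jωL) + jωC
Y = (0.003125 − j0.004160) S
|Y| = 0.005203 S → |Z| = 1/|Y| = 192.2 Ω, ∠Z = −∠Y = 53.08°
cos φ = cos(53.08°) = 0.6006

0.6006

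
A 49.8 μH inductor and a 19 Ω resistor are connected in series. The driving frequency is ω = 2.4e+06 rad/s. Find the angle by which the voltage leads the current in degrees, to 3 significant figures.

X_L = ωL = 120 Ω
Z = 19.0 + j120 Ω
|Z| = √(19.0² + 120²) = 121 Ω
∠Z = arctan(120/19.0) = 81.0°

81.0°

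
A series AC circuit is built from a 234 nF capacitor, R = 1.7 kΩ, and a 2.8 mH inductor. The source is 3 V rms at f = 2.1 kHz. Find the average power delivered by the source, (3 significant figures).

ω = 2πf = 13190 rad/s
X_L = ωL = 36.9 Ω
X_C = 1/(ωC) = 324 Ω
Net reactance X = X_L − X_C = -287 Ω
Z = 1700 − j287 Ω
|Z| = √(1700² + 287²) = 1720 Ω
∠Z = arctan(-287/1700) = -9.58°
I = V/|Z| = 1.74 mA
P = VI cos φ = 3 × 0.00174 × cos(-9.58°) = 5.15 mW

5.15 mW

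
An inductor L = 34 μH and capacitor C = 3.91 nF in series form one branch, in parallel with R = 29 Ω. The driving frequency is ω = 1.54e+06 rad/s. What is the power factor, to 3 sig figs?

X_L = ωL = 52.4 Ω
X_C = 1/(ωC) = 166 Ω
Branch 1: Z₁ = R = 29.0 Ω
Branch 2 (series LC): Z₂ = j(X_L − X_C) = −j114 Ω
Parallel: Z = Z₁Z₂/(Z₁+Z₂), |Z| = 28.1 Ω, ∠Z = -14.3°
cos φ = cos(-14.3°) = 0.969

0.969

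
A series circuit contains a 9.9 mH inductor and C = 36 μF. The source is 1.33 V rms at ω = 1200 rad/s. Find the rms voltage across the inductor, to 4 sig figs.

1.402 V

X_L = ωL = 11.88 Ω
X_C = 1/(ωC) = 23.15 Ω
Net reactance X = X_L − X_C = -11.27 Ω
Z = − j11.27 Ω
|Z| = √(0² + 11.27²) = 11.27 Ω
I = V/|Z| = 118.0 mA
V_L = I·|Z_L| = 0.1180 × 11.88 = 1.402 V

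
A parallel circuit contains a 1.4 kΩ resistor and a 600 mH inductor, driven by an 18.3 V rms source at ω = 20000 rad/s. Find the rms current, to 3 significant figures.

13.2 mA

X_L = ωL = 12000 Ω
Parallel: admittances add. Y = 1/R + 1/(jωL)
Y = (0.000714 − j8.33e-05) S
|Y| = 0.000719 S → |Z| = 1/|Y| = 1390 Ω, ∠Z = −∠Y = 6.65°
I = V/|Z| = 18.3/1390 = 13.2 mA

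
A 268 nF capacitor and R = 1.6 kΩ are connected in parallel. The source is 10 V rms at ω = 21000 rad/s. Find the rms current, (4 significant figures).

X_C = 1/(ωC) = 177.7 Ω
Parallel: admittances add. Y = 1/R + jωC
Y = (0.0006250 + j0.005628) S
|Y| = 0.005663 S → |Z| = 1/|Y| = 176.6 Ω, ∠Z = −∠Y = -83.66°
I = V/|Z| = 10/176.6 = 56.63 mA

56.63 mA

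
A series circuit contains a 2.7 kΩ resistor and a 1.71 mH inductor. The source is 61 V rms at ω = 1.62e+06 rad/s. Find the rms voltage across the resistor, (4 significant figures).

42.58 V

X_L = ωL = 2770 Ω
Z = 2700 + j2770 Ω
|Z| = √(2700² + 2770²) = 3868 Ω
I = V/|Z| = 15.77 mA
V_R = I·|Z_R| = 0.01577 × 2700 = 42.58 V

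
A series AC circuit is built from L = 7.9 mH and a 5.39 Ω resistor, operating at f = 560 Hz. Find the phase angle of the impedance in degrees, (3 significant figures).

ω = 2πf = 3519 rad/s
X_L = ωL = 27.8 Ω
Z = 5.39 + j27.8 Ω
|Z| = √(5.39² + 27.8²) = 28.3 Ω
∠Z = arctan(27.8/5.39) = 79.0°

79.0°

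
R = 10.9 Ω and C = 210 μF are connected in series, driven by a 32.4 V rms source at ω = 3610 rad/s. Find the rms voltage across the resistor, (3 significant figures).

32.2 V

X_C = 1/(ωC) = 1.32 Ω
Z = 10.9 − j1.32 Ω
|Z| = √(10.9² + 1.32²) = 11.0 Ω
I = V/|Z| = 2.95 A
V_R = I·|Z_R| = 2.95 × 10.9 = 32.2 V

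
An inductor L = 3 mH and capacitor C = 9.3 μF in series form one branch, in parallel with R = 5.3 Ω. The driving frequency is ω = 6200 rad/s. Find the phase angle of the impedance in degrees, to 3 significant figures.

X_L = ωL = 18.6 Ω
X_C = 1/(ωC) = 17.3 Ω
Branch 1: Z₁ = R = 5.30 Ω
Branch 2 (series LC): Z₂ = j(X_L − X_C) = j1.26 Ω
Parallel: Z = Z₁Z₂/(Z₁+Z₂), |Z| = 1.22 Ω, ∠Z = 76.7°

76.7°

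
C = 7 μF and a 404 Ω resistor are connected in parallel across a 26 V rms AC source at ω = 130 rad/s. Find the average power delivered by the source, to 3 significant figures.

X_C = 1/(ωC) = 1100 Ω
Parallel: admittances add. Y = 1/R + jωC
Y = (0.00248 + j0.000910) S
|Y| = 0.00264 S → |Z| = 1/|Y| = 379 Ω, ∠Z = −∠Y = -20.2°
I = V/|Z| = 68.6 mA
P = VI cos φ = 26 × 0.0686 × cos(-20.2°) = 1.67 W

1.67 W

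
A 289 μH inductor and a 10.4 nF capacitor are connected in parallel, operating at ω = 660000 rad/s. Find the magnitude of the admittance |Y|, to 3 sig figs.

1.62 mS

X_L = ωL = 191 Ω
X_C = 1/(ωC) = 146 Ω
Parallel: admittances add. Y = 1/(jωL) + jωC
Y = (0 + j0.00162) S
|Y| = 0.00162 S → |Z| = 1/|Y| = 617 Ω, ∠Z = −∠Y = -90.0°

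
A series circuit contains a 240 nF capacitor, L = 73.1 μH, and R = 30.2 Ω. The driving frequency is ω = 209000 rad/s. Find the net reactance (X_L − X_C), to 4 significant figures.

-4.658 Ω

X_L = ωL = 15.28 Ω
X_C = 1/(ωC) = 19.94 Ω
X = 15.28 − 19.94 = -4.658 Ω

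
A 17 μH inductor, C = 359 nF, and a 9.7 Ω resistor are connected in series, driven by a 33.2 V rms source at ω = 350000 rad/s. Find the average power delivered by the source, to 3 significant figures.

X_L = ωL = 5.95 Ω
X_C = 1/(ωC) = 7.96 Ω
Net reactance X = X_L − X_C = -2.01 Ω
Z = 9.70 − j2.01 Ω
|Z| = √(9.70² + 2.01²) = 9.91 Ω
∠Z = arctan(-2.01/9.70) = -11.7°
I = V/|Z| = 3.35 A
P = VI cos φ = 33.2 × 3.35 × cos(-11.7°) = 109 W

109 W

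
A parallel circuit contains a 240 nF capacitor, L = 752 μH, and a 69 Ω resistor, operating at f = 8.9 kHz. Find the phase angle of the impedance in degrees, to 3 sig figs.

35.6°

ω = 2πf = 55920 rad/s
X_L = ωL = 42.1 Ω
X_C = 1/(ωC) = 74.5 Ω
Parallel: admittances add. Y = 1/R + 1/(jωL) + jωC
Y = (0.0145 − j0.0104) S
|Y| = 0.0178 S → |Z| = 1/|Y| = 56.1 Ω, ∠Z = −∠Y = 35.6°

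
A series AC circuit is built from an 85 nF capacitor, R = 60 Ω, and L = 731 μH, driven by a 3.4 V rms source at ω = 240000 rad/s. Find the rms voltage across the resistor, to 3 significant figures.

1.46 V

X_L = ωL = 175 Ω
X_C = 1/(ωC) = 49.0 Ω
Net reactance X = X_L − X_C = 126 Ω
Z = 60.0 + j126 Ω
|Z| = √(60.0² + 126²) = 140 Ω
I = V/|Z| = 24.3 mA
V_R = I·|Z_R| = 0.0243 × 60.0 = 1.46 V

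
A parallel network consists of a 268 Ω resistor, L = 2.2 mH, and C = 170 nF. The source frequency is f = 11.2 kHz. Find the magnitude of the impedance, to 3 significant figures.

ω = 2πf = 70370 rad/s
X_L = ωL = 155 Ω
X_C = 1/(ωC) = 83.6 Ω
Parallel: admittances add. Y = 1/R + 1/(jωL) + jωC
Y = (0.00373 + j0.00550) S
|Y| = 0.00665 S → |Z| = 1/|Y| = 150 Ω, ∠Z = −∠Y = -55.9°

150 Ω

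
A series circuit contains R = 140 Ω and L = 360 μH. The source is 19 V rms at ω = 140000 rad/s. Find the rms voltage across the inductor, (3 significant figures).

X_L = ωL = 50.4 Ω
Z = 140 + j50.4 Ω
|Z| = √(140² + 50.4²) = 149 Ω
I = V/|Z| = 128 mA
V_L = I·|Z_L| = 0.128 × 50.4 = 6.44 V

6.44 V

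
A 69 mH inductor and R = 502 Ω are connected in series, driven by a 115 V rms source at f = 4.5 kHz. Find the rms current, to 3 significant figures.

ω = 2πf = 28270 rad/s
X_L = ωL = 1950 Ω
Z = 502 + j1950 Ω
|Z| = √(502² + 1950²) = 2010 Ω
I = V/|Z| = 115/2010 = 57.1 mA

57.1 mA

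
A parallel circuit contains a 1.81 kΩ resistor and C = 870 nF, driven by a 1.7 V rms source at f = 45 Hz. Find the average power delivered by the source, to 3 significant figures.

ω = 2πf = 282.7 rad/s
X_C = 1/(ωC) = 4070 Ω
Parallel: admittances add. Y = 1/R + jωC
Y = (0.000552 + j0.000246) S
|Y| = 0.000605 S → |Z| = 1/|Y| = 1650 Ω, ∠Z = −∠Y = -24.0°
I = V/|Z| = 1.03 mA
P = VI cos φ = 1.7 × 0.00103 × cos(-24.0°) = 1.60 mW

1.60 mW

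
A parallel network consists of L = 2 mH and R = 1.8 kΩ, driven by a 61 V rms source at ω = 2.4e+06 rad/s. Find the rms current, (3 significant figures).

X_L = ωL = 4800 Ω
Parallel: admittances add. Y = 1/R + 1/(jωL)
Y = (0.000556 − j0.000208) S
|Y| = 0.000593 S → |Z| = 1/|Y| = 1690 Ω, ∠Z = −∠Y = 20.6°
I = V/|Z| = 61/1690 = 36.2 mA

36.2 mA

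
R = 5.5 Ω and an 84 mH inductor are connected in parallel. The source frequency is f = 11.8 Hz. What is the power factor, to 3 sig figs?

ω = 2πf = 74.14 rad/s
X_L = ωL = 6.23 Ω
Parallel: admittances add. Y = 1/R + 1/(jωL)
Y = (0.182 − j0.161) S
|Y| = 0.243 S → |Z| = 1/|Y| = 4.12 Ω, ∠Z = −∠Y = 41.4°
cos φ = cos(41.4°) = 0.750

0.750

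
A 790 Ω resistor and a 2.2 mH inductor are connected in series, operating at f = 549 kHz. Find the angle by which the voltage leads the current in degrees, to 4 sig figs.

84.06°

ω = 2πf = 3.449e+06 rad/s
X_L = ωL = 7589 Ω
Z = 790.0 + j7589 Ω
|Z| = √(790.0² + 7589²) = 7630 Ω
∠Z = arctan(7589/790.0) = 84.06°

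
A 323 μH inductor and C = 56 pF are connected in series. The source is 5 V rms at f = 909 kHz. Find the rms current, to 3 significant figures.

3.90 mA

ω = 2πf = 5.711e+06 rad/s
X_L = ωL = 1840 Ω
X_C = 1/(ωC) = 3130 Ω
Net reactance X = X_L − X_C = -1280 Ω
Z = − j1280 Ω
|Z| = √(0² + 1280²) = 1280 Ω
I = V/|Z| = 5/1280 = 3.90 mA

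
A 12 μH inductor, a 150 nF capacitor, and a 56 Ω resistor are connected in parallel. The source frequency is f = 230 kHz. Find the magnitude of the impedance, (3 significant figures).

6.25 Ω

ω = 2πf = 1.445e+06 rad/s
X_L = ωL = 17.3 Ω
X_C = 1/(ωC) = 4.61 Ω
Parallel: admittances add. Y = 1/R + 1/(jωL) + jωC
Y = (0.0179 + j0.159) S
|Y| = 0.160 S → |Z| = 1/|Y| = 6.25 Ω, ∠Z = −∠Y = -83.6°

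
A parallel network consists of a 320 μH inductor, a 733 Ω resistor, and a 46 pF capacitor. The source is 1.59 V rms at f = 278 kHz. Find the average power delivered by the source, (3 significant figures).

ω = 2πf = 1.747e+06 rad/s
X_L = ωL = 559 Ω
X_C = 1/(ωC) = 12400 Ω
Parallel: admittances add. Y = 1/R + 1/(jωL) + jωC
Y = (0.00136 − j0.00171) S
|Y| = 0.00219 S → |Z| = 1/|Y| = 457 Ω, ∠Z = −∠Y = 51.4°
I = V/|Z| = 3.48 mA
P = VI cos φ = 1.59 × 0.00348 × cos(51.4°) = 3.45 mW

3.45 mW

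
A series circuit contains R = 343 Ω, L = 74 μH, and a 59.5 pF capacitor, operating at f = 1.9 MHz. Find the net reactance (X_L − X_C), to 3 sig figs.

ω = 2πf = 1.194e+07 rad/s
X_L = ωL = 883 Ω
X_C = 1/(ωC) = 1410 Ω
X = 883 − 1410 = -524 Ω

-524 Ω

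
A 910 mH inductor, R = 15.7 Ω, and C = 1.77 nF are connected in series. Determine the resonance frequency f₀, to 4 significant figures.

3.966 kHz

ω₀ = 1/√(LC) = 1/√(0.91 × 1.77e-09) = 24920 rad/s
f₀ = ω₀/(2π) = 3.966 kHz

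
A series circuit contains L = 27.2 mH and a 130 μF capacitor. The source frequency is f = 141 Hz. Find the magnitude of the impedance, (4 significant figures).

15.41 Ω

ω = 2πf = 885.9 rad/s
X_L = ωL = 24.10 Ω
X_C = 1/(ωC) = 8.683 Ω
Net reactance X = X_L − X_C = 15.41 Ω
Z = j15.41 Ω
|Z| = √(0² + 15.41²) = 15.41 Ω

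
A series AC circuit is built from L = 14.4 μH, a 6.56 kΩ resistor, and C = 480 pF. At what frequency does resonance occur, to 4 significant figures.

ω₀ = 1/√(LC) = 1/√(1.44e-05 × 4.8e-10) = 1.203e+07 rad/s
f₀ = ω₀/(2π) = 1.914 MHz

1.914 MHz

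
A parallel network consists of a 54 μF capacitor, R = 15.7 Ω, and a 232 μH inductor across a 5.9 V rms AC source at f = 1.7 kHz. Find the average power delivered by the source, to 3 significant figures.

2.22 W

ω = 2πf = 10680 rad/s
X_L = ωL = 2.48 Ω
X_C = 1/(ωC) = 1.73 Ω
Parallel: admittances add. Y = 1/R + 1/(jωL) + jωC
Y = (0.0637 + j0.173) S
|Y| = 0.185 S → |Z| = 1/|Y| = 5.42 Ω, ∠Z = −∠Y = -69.8°
I = V/|Z| = 1.09 A
P = VI cos φ = 5.9 × 1.09 × cos(-69.8°) = 2.22 W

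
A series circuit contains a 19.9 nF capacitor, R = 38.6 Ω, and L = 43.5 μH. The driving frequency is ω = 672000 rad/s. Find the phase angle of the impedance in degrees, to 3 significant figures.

X_L = ωL = 29.2 Ω
X_C = 1/(ωC) = 74.8 Ω
Net reactance X = X_L − X_C = -45.5 Ω
Z = 38.6 − j45.5 Ω
|Z| = √(38.6² + 45.5²) = 59.7 Ω
∠Z = arctan(-45.5/38.6) = -49.7°

-49.7°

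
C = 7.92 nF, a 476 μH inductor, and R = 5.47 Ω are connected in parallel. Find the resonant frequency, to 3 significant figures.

82.0 kHz

ω₀ = 1/√(LC) = 1/√(0.000476 × 7.92e-09) = 515000 rad/s
f₀ = ω₀/(2π) = 82.0 kHz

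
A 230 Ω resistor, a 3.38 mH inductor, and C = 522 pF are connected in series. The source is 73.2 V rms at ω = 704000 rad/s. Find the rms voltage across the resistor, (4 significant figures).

40.88 V

X_L = ωL = 2380 Ω
X_C = 1/(ωC) = 2721 Ω
Net reactance X = X_L − X_C = -341.7 Ω
Z = 230.0 − j341.7 Ω
|Z| = √(230.0² + 341.7²) = 411.9 Ω
I = V/|Z| = 177.7 mA
V_R = I·|Z_R| = 0.1777 × 230.0 = 40.88 V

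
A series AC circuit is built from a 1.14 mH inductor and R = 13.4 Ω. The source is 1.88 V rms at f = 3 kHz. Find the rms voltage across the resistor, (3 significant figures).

ω = 2πf = 18850 rad/s
X_L = ωL = 21.5 Ω
Z = 13.4 + j21.5 Ω
|Z| = √(13.4² + 21.5²) = 25.3 Ω
I = V/|Z| = 74.2 mA
V_R = I·|Z_R| = 0.0742 × 13.4 = 0.995 V

0.995 V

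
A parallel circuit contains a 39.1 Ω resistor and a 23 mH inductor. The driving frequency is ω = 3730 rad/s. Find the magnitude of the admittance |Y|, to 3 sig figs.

X_L = ωL = 85.8 Ω
Parallel: admittances add. Y = 1/R + 1/(jωL)
Y = (0.0256 − j0.0117) S
|Y| = 0.0281 S → |Z| = 1/|Y| = 35.6 Ω, ∠Z = −∠Y = 24.5°

28.1 mS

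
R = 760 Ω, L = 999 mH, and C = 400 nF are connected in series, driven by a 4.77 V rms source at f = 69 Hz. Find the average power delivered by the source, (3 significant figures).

596 μW

ω = 2πf = 433.5 rad/s
X_L = ωL = 433 Ω
X_C = 1/(ωC) = 5770 Ω
Net reactance X = X_L − X_C = -5330 Ω
Z = 760 − j5330 Ω
|Z| = √(760² + 5330²) = 5390 Ω
∠Z = arctan(-5330/760) = -81.9°
I = V/|Z| = 885 μA
P = VI cos φ = 4.77 × 0.000885 × cos(-81.9°) = 596 μW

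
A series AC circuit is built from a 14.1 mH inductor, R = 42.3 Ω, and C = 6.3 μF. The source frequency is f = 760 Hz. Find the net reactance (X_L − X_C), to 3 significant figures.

ω = 2πf = 4775 rad/s
X_L = ωL = 67.3 Ω
X_C = 1/(ωC) = 33.2 Ω
X = 67.3 − 33.2 = 34.1 Ω

34.1 Ω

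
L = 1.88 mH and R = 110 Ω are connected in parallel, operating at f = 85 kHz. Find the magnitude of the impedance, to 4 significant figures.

109.3 Ω

ω = 2πf = 534100 rad/s
X_L = ωL = 1004 Ω
Parallel: admittances add. Y = 1/R + 1/(jωL)
Y = (0.009091 − j0.0009960) S
|Y| = 0.009145 S → |Z| = 1/|Y| = 109.3 Ω, ∠Z = −∠Y = 6.252°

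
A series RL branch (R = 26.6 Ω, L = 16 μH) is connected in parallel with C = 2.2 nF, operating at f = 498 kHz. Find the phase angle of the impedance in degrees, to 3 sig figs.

46.4°

ω = 2πf = 3.129e+06 rad/s
X_L = ωL = 50.1 Ω
X_C = 1/(ωC) = 145 Ω
Branch 1 (R+jX_L): Z₁ = 26.6 + j50.1 Ω, |Z₁| = 56.7 Ω
Branch 2 (−jX_C): Z₂ = −j145 Ω
Parallel: Z = Z₁Z₂/(Z₁+Z₂), |Z| = 83.3 Ω, ∠Z = 46.4°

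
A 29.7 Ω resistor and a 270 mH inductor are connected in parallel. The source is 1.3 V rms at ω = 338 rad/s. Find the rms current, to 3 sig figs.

X_L = ωL = 91.3 Ω
Parallel: admittances add. Y = 1/R + 1/(jωL)
Y = (0.0337 − j0.0110) S
|Y| = 0.0354 S → |Z| = 1/|Y| = 28.2 Ω, ∠Z = −∠Y = 18.0°
I = V/|Z| = 1.3/28.2 = 46.0 mA

46.0 mA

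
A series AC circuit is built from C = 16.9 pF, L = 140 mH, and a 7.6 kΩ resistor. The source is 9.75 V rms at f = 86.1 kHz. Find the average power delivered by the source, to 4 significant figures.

607.4 μW

ω = 2πf = 541000 rad/s
X_L = ωL = 75740 Ω
X_C = 1/(ωC) = 109400 Ω
Net reactance X = X_L − X_C = -33640 Ω
Z = 7600 − j33640 Ω
|Z| = √(7600² + 33640²) = 34490 Ω
∠Z = arctan(-33640/7600) = -77.27°
I = V/|Z| = 282.7 μA
P = VI cos φ = 9.75 × 0.0002827 × cos(-77.27°) = 607.4 μW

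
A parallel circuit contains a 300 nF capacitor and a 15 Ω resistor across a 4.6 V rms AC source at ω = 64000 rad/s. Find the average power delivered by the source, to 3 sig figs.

1.41 W

X_C = 1/(ωC) = 52.1 Ω
Parallel: admittances add. Y = 1/R + jωC
Y = (0.0667 + j0.0192) S
|Y| = 0.0694 S → |Z| = 1/|Y| = 14.4 Ω, ∠Z = −∠Y = -16.1°
I = V/|Z| = 319 mA
P = VI cos φ = 4.6 × 0.319 × cos(-16.1°) = 1.41 W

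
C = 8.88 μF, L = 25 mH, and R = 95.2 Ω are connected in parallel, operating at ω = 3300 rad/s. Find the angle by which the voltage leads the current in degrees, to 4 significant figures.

X_L = ωL = 82.50 Ω
X_C = 1/(ωC) = 34.13 Ω
Parallel: admittances add. Y = 1/R + 1/(jωL) + jωC
Y = (0.01050 + j0.01718) S
|Y| = 0.02014 S → |Z| = 1/|Y| = 49.65 Ω, ∠Z = −∠Y = -58.56°

-58.56°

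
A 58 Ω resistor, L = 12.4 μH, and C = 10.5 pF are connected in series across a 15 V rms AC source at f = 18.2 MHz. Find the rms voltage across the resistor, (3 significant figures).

ω = 2πf = 1.144e+08 rad/s
X_L = ωL = 1420 Ω
X_C = 1/(ωC) = 833 Ω
Net reactance X = X_L − X_C = 585 Ω
Z = 58.0 + j585 Ω
|Z| = √(58.0² + 585²) = 588 Ω
I = V/|Z| = 25.5 mA
V_R = I·|Z_R| = 0.0255 × 58.0 = 1.48 V

1.48 V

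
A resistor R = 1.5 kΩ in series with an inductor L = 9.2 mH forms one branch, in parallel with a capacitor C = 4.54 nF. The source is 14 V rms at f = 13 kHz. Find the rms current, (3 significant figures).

7.60 mA

ω = 2πf = 81680 rad/s
X_L = ωL = 751 Ω
X_C = 1/(ωC) = 2700 Ω
Branch 1 (R+jX_L): Z₁ = 1500 + j751 Ω, |Z₁| = 1680 Ω
Branch 2 (−jX_C): Z₂ = −j2700 Ω
Parallel: Z = Z₁Z₂/(Z₁+Z₂), |Z| = 1840 Ω, ∠Z = -11.0°
I = V/|Z| = 14/1840 = 7.60 mA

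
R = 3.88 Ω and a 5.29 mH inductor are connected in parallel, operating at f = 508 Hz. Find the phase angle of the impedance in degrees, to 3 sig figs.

12.9°

ω = 2πf = 3192 rad/s
X_L = ωL = 16.9 Ω
Parallel: admittances add. Y = 1/R + 1/(jωL)
Y = (0.258 − j0.0592) S
|Y| = 0.264 S → |Z| = 1/|Y| = 3.78 Ω, ∠Z = −∠Y = 12.9°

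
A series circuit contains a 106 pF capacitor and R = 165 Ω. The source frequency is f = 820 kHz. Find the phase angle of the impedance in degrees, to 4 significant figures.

ω = 2πf = 5.152e+06 rad/s
X_C = 1/(ωC) = 1831 Ω
Z = 165.0 − j1831 Ω
|Z| = √(165.0² + 1831²) = 1838 Ω
∠Z = arctan(-1831/165.0) = -84.85°

-84.85°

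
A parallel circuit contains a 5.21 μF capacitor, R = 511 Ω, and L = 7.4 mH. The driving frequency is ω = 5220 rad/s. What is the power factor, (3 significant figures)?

X_L = ωL = 38.6 Ω
X_C = 1/(ωC) = 36.8 Ω
Parallel: admittances add. Y = 1/R + 1/(jωL) + jωC
Y = (0.00196 + j0.00131) S
|Y| = 0.00235 S → |Z| = 1/|Y| = 425 Ω, ∠Z = −∠Y = -33.8°
cos φ = cos(-33.8°) = 0.831

0.831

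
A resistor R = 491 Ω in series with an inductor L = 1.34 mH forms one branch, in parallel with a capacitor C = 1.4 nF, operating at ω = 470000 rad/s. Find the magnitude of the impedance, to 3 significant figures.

1190 Ω

X_L = ωL = 630 Ω
X_C = 1/(ωC) = 1520 Ω
Branch 1 (R+jX_L): Z₁ = 491 + j630 Ω, |Z₁| = 799 Ω
Branch 2 (−jX_C): Z₂ = −j1520 Ω
Parallel: Z = Z₁Z₂/(Z₁+Z₂), |Z| = 1190 Ω, ∠Z = 23.2°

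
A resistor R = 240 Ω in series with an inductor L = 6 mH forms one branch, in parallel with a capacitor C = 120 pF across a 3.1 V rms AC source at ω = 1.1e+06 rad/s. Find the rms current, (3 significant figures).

62.3 μA

X_L = ωL = 6600 Ω
X_C = 1/(ωC) = 7580 Ω
Branch 1 (R+jX_L): Z₁ = 240 + j6600 Ω, |Z₁| = 6600 Ω
Branch 2 (−jX_C): Z₂ = −j7580 Ω
Parallel: Z = Z₁Z₂/(Z₁+Z₂), |Z| = 49800 Ω, ∠Z = 74.1°
I = V/|Z| = 3.1/49800 = 62.3 μA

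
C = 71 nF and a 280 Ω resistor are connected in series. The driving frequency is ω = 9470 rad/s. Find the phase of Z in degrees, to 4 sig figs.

-79.34°

X_C = 1/(ωC) = 1487 Ω
Z = 280.0 − j1487 Ω
|Z| = √(280.0² + 1487²) = 1513 Ω
∠Z = arctan(-1487/280.0) = -79.34°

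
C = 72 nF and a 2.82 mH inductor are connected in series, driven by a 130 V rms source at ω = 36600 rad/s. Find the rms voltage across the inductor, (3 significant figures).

X_L = ωL = 103 Ω
X_C = 1/(ωC) = 379 Ω
Net reactance X = X_L − X_C = -276 Ω
Z = − j276 Ω
|Z| = √(0² + 276²) = 276 Ω
I = V/|Z| = 471 mA
V_L = I·|Z_L| = 0.471 × 103 = 48.6 V

48.6 V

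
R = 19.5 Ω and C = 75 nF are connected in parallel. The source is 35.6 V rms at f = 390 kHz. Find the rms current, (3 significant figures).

ω = 2πf = 2.45e+06 rad/s
X_C = 1/(ωC) = 5.44 Ω
Parallel: admittances add. Y = 1/R + jωC
Y = (0.0513 + j0.184) S
|Y| = 0.191 S → |Z| = 1/|Y| = 5.24 Ω, ∠Z = −∠Y = -74.4°
I = V/|Z| = 35.6/5.24 = 6.79 A

6.79 A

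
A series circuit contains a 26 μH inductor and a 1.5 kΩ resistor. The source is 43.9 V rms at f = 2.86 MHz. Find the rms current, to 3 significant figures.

27.9 mA

ω = 2πf = 1.797e+07 rad/s
X_L = ωL = 467 Ω
Z = 1500 + j467 Ω
|Z| = √(1500² + 467²) = 1570 Ω
I = V/|Z| = 43.9/1570 = 27.9 mA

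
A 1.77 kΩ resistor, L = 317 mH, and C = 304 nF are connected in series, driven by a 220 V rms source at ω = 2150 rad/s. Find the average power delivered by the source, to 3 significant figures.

X_L = ωL = 682 Ω
X_C = 1/(ωC) = 1530 Ω
Net reactance X = X_L − X_C = -848 Ω
Z = 1770 − j848 Ω
|Z| = √(1770² + 848²) = 1960 Ω
∠Z = arctan(-848/1770) = -25.6°
I = V/|Z| = 112 mA
P = VI cos φ = 220 × 0.112 × cos(-25.6°) = 22.2 W

22.2 W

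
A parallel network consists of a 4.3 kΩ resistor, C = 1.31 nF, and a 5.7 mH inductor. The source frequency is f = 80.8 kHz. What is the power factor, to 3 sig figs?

ω = 2πf = 507700 rad/s
X_L = ωL = 2890 Ω
X_C = 1/(ωC) = 1500 Ω
Parallel: admittances add. Y = 1/R + 1/(jωL) + jωC
Y = (0.000233 + j0.000319) S
|Y| = 0.000395 S → |Z| = 1/|Y| = 2530 Ω, ∠Z = −∠Y = -53.9°
cos φ = cos(-53.9°) = 0.589

0.589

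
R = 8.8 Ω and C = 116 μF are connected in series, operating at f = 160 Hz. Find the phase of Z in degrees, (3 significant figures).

-44.3°

ω = 2πf = 1005 rad/s
X_C = 1/(ωC) = 8.58 Ω
Z = 8.80 − j8.58 Ω
|Z| = √(8.80² + 8.58²) = 12.3 Ω
∠Z = arctan(-8.58/8.80) = -44.3°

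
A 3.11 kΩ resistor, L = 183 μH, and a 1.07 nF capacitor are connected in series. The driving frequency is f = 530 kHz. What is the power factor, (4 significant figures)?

ω = 2πf = 3.33e+06 rad/s
X_L = ωL = 609.4 Ω
X_C = 1/(ωC) = 280.6 Ω
Net reactance X = X_L − X_C = 328.8 Ω
Z = 3110 + j328.8 Ω
|Z| = √(3110² + 328.8²) = 3127 Ω
∠Z = arctan(328.8/3110) = 6.034°
cos φ = cos(6.034°) = 0.9945

0.9945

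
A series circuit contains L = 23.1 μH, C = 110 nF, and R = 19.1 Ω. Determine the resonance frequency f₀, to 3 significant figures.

ω₀ = 1/√(LC) = 1/√(2.31e-05 × 1.1e-07) = 627300 rad/s
f₀ = ω₀/(2π) = 99.8 kHz

99.8 kHz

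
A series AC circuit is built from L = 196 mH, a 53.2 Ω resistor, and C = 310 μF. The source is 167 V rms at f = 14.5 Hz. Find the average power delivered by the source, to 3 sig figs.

473 W

ω = 2πf = 91.11 rad/s
X_L = ωL = 17.9 Ω
X_C = 1/(ωC) = 35.4 Ω
Net reactance X = X_L − X_C = -17.6 Ω
Z = 53.2 − j17.6 Ω
|Z| = √(53.2² + 17.6²) = 56.0 Ω
∠Z = arctan(-17.6/53.2) = -18.3°
I = V/|Z| = 2.98 A
P = VI cos φ = 167 × 2.98 × cos(-18.3°) = 473 W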